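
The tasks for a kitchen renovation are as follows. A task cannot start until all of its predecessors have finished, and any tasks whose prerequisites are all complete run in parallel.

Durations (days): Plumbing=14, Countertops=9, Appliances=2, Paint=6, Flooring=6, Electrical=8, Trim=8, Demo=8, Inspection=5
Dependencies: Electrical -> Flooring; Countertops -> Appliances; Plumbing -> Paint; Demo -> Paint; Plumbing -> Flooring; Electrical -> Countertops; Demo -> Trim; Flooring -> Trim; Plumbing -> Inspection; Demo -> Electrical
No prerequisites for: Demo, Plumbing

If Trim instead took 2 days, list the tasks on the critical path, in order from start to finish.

Critical path before the change: Demo→Electrical→Flooring→Trim = 8+8+6+8 = 30 giving 30 days.
Since Trim is critical, the -6 change carries straight to that chain (now 24 days).
New critical path: Demo→Electrical→Countertops→Appliances = 8+8+9+2 = 27 ⇒ 27 days.

Demo, Electrical, Countertops, Appliances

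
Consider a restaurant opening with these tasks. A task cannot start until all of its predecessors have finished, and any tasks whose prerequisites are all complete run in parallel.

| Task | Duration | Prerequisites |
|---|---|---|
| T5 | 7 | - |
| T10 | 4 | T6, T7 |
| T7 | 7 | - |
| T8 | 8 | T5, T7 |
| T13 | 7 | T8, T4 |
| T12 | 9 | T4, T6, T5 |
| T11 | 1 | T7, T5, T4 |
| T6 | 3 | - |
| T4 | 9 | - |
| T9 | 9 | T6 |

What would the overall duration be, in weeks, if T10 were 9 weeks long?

Baseline: T5→T8→T13 = 7+8+7 = 22 → 22 weeks.
The longest path through T10 is only 11 weeks, so T10 has float 11.
No other chain overtakes it, so the finish is 22 weeks.

22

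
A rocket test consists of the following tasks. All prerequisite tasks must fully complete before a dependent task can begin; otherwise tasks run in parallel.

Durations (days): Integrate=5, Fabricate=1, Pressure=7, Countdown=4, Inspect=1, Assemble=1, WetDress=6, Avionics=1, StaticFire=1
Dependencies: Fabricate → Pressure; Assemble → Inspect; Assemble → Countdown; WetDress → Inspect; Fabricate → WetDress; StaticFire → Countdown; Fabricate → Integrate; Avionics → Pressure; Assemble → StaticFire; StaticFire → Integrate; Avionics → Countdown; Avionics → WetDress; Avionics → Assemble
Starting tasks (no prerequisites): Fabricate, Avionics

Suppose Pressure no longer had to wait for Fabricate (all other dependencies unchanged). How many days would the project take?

8

Original critical path: Fabricate→Pressure = 1+7 = 8 ⇒ 8 days.
Dropping Fabricate→Pressure doesn't change Pressure's earliest start (1); another predecessor still binds.
After: Fabricate→WetDress→Inspect = 1+6+1 = 8 → 8 days.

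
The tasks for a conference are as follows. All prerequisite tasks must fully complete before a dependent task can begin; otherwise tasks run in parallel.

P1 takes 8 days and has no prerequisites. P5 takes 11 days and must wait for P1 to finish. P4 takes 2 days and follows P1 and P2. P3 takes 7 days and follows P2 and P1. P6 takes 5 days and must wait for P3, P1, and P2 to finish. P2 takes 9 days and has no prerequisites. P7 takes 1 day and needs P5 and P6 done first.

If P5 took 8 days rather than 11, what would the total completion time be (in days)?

The binding path is P2→P3→P6→P7 = 9+7+5+1 = 22; finish at 22 days.
P5 has 2 days of float (longest path through it is 20).
The critical path is still P2→P3→P6→P7; finish is now 22 days.

22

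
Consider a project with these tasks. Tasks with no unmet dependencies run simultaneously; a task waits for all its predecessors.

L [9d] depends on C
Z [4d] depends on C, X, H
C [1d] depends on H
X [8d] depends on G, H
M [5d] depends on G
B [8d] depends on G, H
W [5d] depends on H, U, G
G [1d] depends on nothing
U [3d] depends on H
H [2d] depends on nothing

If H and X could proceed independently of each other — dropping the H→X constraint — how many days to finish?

13

Original critical path: H→X→Z = 2+8+4 = 14 ⇒ 14 days.
Without H→X, X's earliest start moves from 2 to 1.
After: G→X→Z = 1+8+4 = 13 → 13 days.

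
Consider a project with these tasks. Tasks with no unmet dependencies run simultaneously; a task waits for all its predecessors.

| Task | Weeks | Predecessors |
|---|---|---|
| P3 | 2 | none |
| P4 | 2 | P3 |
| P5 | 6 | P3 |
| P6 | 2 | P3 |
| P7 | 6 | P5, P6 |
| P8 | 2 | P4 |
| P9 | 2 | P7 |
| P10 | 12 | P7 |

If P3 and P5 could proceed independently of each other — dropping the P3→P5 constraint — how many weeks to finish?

Original critical path: P3→P5→P7→P10 = 2+6+6+12 = 26 ⇒ 26 weeks.
Without P3→P5, P5's earliest start moves from 2 to 0.
New critical path: P5→P7→P10 = 6+6+12 = 24 ⇒ 24 weeks.

24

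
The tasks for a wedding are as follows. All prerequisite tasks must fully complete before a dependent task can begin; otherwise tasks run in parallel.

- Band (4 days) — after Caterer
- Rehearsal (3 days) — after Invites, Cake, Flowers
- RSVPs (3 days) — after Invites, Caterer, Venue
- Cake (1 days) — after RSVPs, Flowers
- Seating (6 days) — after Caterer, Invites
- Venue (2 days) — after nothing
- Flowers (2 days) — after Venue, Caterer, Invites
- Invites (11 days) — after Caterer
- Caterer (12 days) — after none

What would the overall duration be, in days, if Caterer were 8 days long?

26

The binding path is Caterer→Invites→RSVPs→Cake→Rehearsal = 12+11+3+1+3 = 30; finish at 30 days.
Since Caterer is critical, the -4 change carries straight to that chain (now 26 days).
No other chain overtakes it, so the finish is 26 days.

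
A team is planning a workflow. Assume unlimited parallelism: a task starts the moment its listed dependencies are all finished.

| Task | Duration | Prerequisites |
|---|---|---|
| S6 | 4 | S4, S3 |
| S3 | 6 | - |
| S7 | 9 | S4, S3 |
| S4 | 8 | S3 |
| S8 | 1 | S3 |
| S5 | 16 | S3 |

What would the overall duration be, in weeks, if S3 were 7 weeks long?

24

The binding path is S3→S4→S7 = 6+8+9 = 23; finish at 23 weeks.
S3 lies on that path, so at 7 weeks the path becomes 24 weeks.
The critical path is still S3→S4→S7; finish is now 24 weeks.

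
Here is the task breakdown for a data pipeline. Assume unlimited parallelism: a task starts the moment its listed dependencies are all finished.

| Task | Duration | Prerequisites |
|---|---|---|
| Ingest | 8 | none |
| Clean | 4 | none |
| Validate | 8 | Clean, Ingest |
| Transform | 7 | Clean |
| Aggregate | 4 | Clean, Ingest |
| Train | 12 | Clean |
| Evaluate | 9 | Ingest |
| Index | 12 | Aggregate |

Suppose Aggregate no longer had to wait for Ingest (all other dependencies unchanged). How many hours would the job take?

Original critical path: Ingest→Aggregate→Index = 8+4+12 = 24 ⇒ 24 hours.
Without Ingest→Aggregate, Aggregate's earliest start moves from 8 to 4.
New critical path: Clean→Aggregate→Index = 4+4+12 = 20 ⇒ 20 hours.

20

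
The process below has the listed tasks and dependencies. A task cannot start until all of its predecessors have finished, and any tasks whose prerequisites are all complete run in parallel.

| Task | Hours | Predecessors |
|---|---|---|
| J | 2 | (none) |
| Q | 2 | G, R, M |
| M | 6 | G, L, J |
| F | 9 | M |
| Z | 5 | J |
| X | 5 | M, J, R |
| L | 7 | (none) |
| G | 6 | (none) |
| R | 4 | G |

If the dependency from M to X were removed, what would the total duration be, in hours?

Before: longest chain L→M→F = 7+6+9 = 22, finish 22.
Without M→X, X's earliest start moves from 13 to 10.
The longest chain is now L→M→F = 7+6+9 = 22, so the process takes 22 hours.

22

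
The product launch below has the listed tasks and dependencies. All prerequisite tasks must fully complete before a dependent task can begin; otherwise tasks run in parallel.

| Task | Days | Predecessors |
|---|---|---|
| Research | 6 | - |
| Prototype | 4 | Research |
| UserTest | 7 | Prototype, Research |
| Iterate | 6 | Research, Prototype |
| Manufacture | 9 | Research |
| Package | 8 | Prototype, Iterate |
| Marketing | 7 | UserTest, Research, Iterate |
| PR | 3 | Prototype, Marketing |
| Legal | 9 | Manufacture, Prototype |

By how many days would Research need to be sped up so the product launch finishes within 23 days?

Current finish: 27 days; target: 23.
Research is on every critical path, so each day cut from Research cuts the finish by one (this holds down to a finish of 22).
Need 27 − 23 = 4 days off Research → Research becomes 2 days, finish becomes 23.

4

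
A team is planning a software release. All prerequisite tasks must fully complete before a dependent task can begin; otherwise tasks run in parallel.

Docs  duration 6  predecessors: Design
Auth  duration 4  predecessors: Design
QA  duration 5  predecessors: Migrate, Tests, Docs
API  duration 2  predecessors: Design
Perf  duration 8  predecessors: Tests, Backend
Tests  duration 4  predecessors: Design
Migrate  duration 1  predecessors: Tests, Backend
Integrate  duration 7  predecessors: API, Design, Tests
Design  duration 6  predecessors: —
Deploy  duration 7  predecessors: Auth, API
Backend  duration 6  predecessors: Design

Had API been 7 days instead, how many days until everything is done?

20

Baseline: Design→Backend→Perf = 6+6+8 = 20 → 20 days.
The longest path through API is only 15 days, so API has float 5.
The critical path is still Design→Backend→Perf; finish is now 20 days.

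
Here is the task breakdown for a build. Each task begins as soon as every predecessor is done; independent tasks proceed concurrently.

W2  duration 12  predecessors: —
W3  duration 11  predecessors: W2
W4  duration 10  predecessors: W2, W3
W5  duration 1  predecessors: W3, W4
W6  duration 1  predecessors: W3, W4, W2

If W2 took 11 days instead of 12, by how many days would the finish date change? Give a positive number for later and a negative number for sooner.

The binding path is W2→W3→W4→W5 = 12+11+10+1 = 34; finish at 34 days.
W2 lies on that path, so at 11 days the path becomes 33 days.
No other chain overtakes it, so the finish is 33 days.
Change in finish: 33 − 34 = -1 days.

-1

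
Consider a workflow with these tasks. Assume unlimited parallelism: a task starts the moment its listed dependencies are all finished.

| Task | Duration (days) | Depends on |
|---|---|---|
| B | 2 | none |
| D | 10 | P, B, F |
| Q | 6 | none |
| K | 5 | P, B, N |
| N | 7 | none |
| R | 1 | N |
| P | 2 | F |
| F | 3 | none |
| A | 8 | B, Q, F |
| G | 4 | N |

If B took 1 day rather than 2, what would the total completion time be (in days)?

As given, the longest chain is F→P→D = 3+2+10 = 15, so the finish is 15 days.
B is off the critical path — its longest chain is 12 days, giving 3 of slack.
That remains the longest chain; total 15 days.

15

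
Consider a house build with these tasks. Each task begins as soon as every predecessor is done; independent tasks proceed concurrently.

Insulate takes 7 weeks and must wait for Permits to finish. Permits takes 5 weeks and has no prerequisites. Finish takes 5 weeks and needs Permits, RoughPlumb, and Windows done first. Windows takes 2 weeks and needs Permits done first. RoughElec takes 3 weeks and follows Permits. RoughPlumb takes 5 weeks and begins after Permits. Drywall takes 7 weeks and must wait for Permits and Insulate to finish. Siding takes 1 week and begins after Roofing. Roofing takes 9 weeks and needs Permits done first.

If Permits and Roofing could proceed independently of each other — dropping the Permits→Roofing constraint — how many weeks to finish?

Original critical path: Permits→Insulate→Drywall = 5+7+7 = 19 ⇒ 19 weeks.
Without Permits→Roofing, Roofing's earliest start moves from 5 to 0.
New critical path: Permits→Insulate→Drywall = 5+7+7 = 19 ⇒ 19 weeks.

19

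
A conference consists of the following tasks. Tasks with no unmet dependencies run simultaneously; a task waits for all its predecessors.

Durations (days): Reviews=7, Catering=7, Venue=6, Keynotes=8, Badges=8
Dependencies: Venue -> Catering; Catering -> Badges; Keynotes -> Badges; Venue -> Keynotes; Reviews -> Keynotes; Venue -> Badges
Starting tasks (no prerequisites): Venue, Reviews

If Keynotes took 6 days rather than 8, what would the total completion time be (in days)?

21

Actual critical path: Reviews→Keynotes→Badges = 7+8+8 = 23 ⇒ 23 days.
Since Keynotes is critical, the -2 change carries straight to that chain (now 21 days).
The binding chain switches to Venue→Catering→Badges = 6+7+8 = 21; finish 21 days.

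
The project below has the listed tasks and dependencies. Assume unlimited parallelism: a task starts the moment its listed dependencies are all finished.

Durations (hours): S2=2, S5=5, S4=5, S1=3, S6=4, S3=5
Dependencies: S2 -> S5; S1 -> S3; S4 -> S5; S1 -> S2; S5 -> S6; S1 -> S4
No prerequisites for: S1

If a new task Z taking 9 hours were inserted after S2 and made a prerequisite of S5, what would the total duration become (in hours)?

Originally the job takes 17 hours.
With Z inserted, S5 now waits for max(S2, S4, Z).
New critical path: S1→S2→Z→S5→S6 = 3+2+9+5+4 = 23 ⇒ 23 hours.

23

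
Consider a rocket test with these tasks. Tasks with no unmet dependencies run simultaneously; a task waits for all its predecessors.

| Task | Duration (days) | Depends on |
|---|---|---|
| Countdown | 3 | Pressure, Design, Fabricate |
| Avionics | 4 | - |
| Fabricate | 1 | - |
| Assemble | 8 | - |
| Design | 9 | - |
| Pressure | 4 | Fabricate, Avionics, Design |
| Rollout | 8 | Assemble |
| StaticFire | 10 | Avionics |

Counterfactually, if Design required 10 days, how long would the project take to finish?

As given, the longest chain is Design→Pressure→Countdown = 9+4+3 = 16, so the finish is 16 days.
Design is on the critical path; changing it to 10 makes that path 17 days.
The critical path is still Design→Pressure→Countdown; finish is now 17 days.

17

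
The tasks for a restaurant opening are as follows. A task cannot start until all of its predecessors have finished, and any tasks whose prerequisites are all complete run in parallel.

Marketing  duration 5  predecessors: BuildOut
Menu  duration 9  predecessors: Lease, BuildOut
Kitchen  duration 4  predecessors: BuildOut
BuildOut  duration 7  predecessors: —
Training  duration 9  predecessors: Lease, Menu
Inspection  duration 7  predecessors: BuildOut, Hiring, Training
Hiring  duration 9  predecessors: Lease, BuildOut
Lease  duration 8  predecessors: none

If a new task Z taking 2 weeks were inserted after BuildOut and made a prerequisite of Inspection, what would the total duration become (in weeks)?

33

Originally the schedule takes 33 weeks.
With Z inserted, Inspection now waits for max(BuildOut, Hiring, Training, Z).
New critical path: Lease→Menu→Training→Inspection = 8+9+9+7 = 33 ⇒ 33 weeks.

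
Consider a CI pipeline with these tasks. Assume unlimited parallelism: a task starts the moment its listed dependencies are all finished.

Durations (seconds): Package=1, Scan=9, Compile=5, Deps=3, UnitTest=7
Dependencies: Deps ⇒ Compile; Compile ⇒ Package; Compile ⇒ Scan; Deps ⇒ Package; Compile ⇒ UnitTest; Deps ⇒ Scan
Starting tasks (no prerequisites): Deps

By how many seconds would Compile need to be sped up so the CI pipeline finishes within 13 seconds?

4

Current finish: 17 seconds; target: 13.
Compile is on every critical path, so each second cut from Compile cuts the finish by one (this holds down to a finish of 13).
Need 17 − 13 = 4 seconds off Compile → Compile becomes 1 second, finish becomes 13.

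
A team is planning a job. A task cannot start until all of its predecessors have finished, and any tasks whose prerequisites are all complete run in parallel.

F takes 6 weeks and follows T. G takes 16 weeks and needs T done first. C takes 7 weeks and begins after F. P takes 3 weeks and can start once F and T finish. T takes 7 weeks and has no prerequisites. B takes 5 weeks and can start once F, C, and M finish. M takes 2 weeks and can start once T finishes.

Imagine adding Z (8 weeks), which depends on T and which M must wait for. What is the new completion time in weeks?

25

Originally the project takes 25 weeks.
With Z inserted, M now waits for max(T, Z).
New critical path: T→F→C→B = 7+6+7+5 = 25 ⇒ 25 weeks.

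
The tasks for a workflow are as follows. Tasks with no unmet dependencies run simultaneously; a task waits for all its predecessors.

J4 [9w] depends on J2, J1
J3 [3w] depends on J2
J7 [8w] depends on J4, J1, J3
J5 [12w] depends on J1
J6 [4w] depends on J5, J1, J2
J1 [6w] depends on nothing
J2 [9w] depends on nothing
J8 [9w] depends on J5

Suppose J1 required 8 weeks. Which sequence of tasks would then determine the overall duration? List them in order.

Baseline: J1→J5→J8 = 6+12+9 = 27 → 27 weeks.
J1 is on the critical path; changing it to 8 makes that path 29 weeks.
That remains the longest chain; total 29 weeks.

J1, J5, J8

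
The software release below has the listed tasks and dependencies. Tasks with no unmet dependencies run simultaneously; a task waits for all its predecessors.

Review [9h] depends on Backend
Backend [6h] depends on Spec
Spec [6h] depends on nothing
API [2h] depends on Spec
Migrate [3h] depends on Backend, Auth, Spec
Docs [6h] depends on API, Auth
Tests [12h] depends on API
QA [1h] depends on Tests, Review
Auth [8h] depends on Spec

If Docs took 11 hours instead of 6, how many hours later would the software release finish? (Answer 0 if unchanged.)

3

Critical path before the change: Spec→Backend→Review→QA = 6+6+9+1 = 22 giving 22 hours.
The longest path through Docs is only 20 hours, so Docs has float 2.
New critical path: Spec→Auth→Docs = 6+8+11 = 25 ⇒ 25 hours.
Change in finish: 25 − 22 = +3 hours.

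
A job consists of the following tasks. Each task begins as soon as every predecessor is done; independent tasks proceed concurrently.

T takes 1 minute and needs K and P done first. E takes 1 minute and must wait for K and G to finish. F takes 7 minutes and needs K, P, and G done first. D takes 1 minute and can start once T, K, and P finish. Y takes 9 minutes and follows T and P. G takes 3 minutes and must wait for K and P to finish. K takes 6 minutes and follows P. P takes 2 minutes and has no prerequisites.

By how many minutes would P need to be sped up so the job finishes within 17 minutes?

1

Current finish: 18 minutes; target: 17.
P is on every critical path, so each minute cut from P cuts the finish by one (this holds down to a finish of 17).
Need 18 − 17 = 1 minute off P → P becomes 1 minute, finish becomes 17.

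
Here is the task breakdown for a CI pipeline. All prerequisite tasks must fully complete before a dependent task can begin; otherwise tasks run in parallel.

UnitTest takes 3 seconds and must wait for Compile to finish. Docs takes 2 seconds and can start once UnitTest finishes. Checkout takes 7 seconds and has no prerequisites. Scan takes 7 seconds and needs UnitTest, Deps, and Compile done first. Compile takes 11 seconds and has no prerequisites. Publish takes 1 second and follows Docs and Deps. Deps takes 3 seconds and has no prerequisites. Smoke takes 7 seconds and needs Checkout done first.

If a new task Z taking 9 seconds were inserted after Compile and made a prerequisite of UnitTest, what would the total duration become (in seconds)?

Originally the job takes 21 seconds.
With Z inserted, UnitTest now waits for max(Compile, Z).
New critical path: Compile→Z→UnitTest→Scan = 11+9+3+7 = 30 ⇒ 30 seconds.

30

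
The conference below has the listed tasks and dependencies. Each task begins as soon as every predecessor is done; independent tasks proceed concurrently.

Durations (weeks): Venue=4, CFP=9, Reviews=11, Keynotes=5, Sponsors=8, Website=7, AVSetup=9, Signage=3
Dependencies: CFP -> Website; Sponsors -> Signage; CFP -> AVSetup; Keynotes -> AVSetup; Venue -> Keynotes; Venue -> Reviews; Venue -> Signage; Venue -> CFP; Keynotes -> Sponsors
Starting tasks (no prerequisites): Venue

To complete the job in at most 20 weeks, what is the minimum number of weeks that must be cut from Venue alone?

Current finish: 22 weeks; target: 20.
Venue is on every critical path, so each week cut from Venue cuts the finish by one (this holds down to a finish of 19).
Need 22 − 20 = 2 weeks off Venue → Venue becomes 2 weeks, finish becomes 20.

2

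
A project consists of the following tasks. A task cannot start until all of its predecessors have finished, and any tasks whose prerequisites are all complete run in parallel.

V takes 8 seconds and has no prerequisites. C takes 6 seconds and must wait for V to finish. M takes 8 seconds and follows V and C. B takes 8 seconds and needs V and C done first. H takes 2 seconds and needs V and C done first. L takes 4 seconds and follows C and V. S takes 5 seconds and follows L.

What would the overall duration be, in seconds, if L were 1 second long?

22

Actual critical path: V→C→L→S = 8+6+4+5 = 23 ⇒ 23 seconds.
Since L is critical, the -3 change carries straight to that chain (now 20 seconds).
Now V→C→M = 8+6+8 = 22 is longest, so the finish becomes 22 seconds.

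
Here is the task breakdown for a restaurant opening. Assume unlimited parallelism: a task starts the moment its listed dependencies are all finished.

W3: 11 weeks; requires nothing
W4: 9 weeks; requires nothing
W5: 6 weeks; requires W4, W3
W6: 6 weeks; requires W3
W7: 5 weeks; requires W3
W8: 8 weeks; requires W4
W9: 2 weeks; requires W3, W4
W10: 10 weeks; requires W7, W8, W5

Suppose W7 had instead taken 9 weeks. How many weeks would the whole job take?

30

Actual critical path: W3→W5→W10 = 11+6+10 = 27 ⇒ 27 weeks.
W7 is off the critical path — its longest chain is 26 weeks, giving 1 of slack.
New critical path: W3→W7→W10 = 11+9+10 = 30 ⇒ 30 weeks.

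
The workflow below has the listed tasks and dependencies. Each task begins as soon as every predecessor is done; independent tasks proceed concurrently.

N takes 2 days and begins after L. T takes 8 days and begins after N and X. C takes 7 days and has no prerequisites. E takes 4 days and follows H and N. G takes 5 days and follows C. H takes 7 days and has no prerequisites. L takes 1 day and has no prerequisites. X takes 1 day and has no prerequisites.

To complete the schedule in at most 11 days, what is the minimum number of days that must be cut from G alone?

Current finish: 12 days; target: 11.
G is on every critical path, so each day cut from G cuts the finish by one (this holds down to a finish of 11).
Need 12 − 11 = 1 day off G → G becomes 4 days, finish becomes 11.

1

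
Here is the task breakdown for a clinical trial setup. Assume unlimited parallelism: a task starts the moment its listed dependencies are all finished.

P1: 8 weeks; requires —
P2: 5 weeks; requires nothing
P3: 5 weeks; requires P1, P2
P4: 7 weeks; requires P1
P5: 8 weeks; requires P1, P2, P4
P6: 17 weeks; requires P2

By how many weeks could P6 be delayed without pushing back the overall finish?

Critical path: P1→P4→P5 = 8+7+8 = 23, so the finish is 23 weeks.
P6 finishes as early as 22 and must finish by 23.
So P6 can slip 23 − 22 = 1 week.

1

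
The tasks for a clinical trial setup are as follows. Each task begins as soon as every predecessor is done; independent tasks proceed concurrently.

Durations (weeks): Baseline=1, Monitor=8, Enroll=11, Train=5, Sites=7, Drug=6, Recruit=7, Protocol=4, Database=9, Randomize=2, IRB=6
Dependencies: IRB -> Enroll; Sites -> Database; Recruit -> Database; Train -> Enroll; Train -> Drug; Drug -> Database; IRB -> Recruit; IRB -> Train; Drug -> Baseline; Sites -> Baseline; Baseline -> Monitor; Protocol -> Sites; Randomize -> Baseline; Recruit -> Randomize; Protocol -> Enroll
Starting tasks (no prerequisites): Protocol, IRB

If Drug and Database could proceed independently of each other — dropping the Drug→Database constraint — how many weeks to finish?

26

With the dependency in place, IRB→Train→Drug→Baseline→Monitor = 6+5+6+1+8 = 26 sets the finish at 26 weeks.
Without Drug→Database, Database's earliest start moves from 17 to 13.
After: IRB→Train→Drug→Baseline→Monitor = 6+5+6+1+8 = 26 → 26 weeks.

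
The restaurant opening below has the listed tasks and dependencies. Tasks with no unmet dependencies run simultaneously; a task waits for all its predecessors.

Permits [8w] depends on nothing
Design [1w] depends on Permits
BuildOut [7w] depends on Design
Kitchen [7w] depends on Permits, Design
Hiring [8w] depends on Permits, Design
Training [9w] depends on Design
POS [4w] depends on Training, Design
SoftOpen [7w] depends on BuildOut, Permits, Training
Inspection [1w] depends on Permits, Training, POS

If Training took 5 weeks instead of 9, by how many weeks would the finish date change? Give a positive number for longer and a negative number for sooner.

-2

As given, the longest chain is Permits→Design→Training→SoftOpen = 8+1+9+7 = 25, so the finish is 25 weeks.
Since Training is critical, the -4 change carries straight to that chain (now 21 weeks).
New critical path: Permits→Design→BuildOut→SoftOpen = 8+1+7+7 = 23 ⇒ 23 weeks.
Change in finish: 23 − 25 = -2 weeks.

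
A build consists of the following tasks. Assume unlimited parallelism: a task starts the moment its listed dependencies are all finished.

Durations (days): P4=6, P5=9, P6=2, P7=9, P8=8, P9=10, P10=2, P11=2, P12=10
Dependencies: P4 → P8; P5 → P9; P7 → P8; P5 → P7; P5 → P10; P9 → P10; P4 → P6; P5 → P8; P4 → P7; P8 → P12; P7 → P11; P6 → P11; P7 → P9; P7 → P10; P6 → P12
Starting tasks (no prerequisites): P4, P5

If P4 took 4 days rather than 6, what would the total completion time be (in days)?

36

Critical path before the change: P5→P7→P8→P12 = 9+9+8+10 = 36 giving 36 days.
P4 is off the critical path — its longest chain is 33 days, giving 3 of slack.
That remains the longest chain; total 36 days.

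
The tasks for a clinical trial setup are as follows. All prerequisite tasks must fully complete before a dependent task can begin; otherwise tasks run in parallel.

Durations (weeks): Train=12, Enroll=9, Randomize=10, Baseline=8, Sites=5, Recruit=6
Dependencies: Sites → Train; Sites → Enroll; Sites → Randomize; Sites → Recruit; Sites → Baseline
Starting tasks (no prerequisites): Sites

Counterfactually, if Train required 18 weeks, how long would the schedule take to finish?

Actual critical path: Sites→Train = 5+12 = 17 ⇒ 17 weeks.
Since Train is critical, the +6 change carries straight to that chain (now 23 weeks).
No other chain overtakes it, so the finish is 23 weeks.

23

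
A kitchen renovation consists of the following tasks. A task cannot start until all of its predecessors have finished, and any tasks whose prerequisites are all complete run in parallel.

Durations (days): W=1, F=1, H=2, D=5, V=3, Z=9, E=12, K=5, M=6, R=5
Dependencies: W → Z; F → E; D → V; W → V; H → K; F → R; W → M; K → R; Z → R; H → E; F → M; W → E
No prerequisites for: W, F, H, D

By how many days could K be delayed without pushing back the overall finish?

3

The longest chain is W→Z→R = 1+9+5 = 15; overall finish 15 days.
The longest chain containing K totals 12 days.
Float = 15 − 12 = 3.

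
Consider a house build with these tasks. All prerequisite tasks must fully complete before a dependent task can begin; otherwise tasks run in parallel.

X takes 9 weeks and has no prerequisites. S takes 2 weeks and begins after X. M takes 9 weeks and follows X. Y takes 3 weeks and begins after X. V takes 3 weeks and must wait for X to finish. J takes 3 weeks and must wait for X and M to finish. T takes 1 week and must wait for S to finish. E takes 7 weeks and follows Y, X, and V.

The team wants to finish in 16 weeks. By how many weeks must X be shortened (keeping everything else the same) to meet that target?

5

Current finish: 21 weeks; target: 16.
X is on every critical path, so each week cut from X cuts the finish by one (this holds down to a finish of 13).
Need 21 − 16 = 5 weeks off X → X becomes 4 weeks, finish becomes 16.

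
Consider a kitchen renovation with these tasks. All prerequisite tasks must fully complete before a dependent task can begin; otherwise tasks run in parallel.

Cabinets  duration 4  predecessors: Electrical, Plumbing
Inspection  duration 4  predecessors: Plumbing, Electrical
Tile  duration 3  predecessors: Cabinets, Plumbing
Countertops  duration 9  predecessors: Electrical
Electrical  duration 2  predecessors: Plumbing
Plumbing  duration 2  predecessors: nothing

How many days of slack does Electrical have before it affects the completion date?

The longest chain is Plumbing→Electrical→Countertops = 2+2+9 = 13; overall finish 13 days.
The longest chain containing Electrical totals 13 days.
So Electrical can slip 4 − 4 = 0 days.

0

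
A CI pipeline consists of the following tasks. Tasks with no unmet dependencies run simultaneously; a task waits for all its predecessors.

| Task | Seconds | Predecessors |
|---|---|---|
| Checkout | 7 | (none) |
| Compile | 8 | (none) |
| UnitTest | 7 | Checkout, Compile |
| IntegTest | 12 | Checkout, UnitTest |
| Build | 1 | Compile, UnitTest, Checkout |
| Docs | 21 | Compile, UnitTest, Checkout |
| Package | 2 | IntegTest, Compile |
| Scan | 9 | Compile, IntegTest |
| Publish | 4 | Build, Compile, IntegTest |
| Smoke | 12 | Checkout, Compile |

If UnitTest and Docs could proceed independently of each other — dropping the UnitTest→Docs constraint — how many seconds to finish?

Original critical path: Compile→UnitTest→IntegTest→Scan = 8+7+12+9 = 36 ⇒ 36 seconds.
Without UnitTest→Docs, Docs's earliest start moves from 15 to 8.
After: Compile→UnitTest→IntegTest→Scan = 8+7+12+9 = 36 → 36 seconds.

36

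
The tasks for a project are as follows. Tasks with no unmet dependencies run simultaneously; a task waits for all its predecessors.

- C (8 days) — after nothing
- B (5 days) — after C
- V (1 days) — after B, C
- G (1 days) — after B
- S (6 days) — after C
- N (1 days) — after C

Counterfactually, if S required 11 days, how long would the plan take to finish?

19

As given, the longest chain is C→S = 8+6 = 14, so the finish is 14 days.
S is on the critical path; changing it to 11 makes that path 19 days.
That remains the longest chain; total 19 days.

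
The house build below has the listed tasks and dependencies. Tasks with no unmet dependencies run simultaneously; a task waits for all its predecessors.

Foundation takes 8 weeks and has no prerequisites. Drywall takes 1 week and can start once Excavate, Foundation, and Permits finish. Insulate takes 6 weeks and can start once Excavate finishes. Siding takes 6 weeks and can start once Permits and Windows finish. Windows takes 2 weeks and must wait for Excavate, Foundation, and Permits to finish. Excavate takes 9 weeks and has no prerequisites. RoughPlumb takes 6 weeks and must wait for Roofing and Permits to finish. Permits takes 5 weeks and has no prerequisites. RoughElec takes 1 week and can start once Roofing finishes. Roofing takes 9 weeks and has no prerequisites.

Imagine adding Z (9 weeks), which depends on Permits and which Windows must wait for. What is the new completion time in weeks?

Originally the house build takes 17 weeks.
With Z inserted, Windows now waits for max(Excavate, Foundation, Permits, Z).
New critical path: Permits→Z→Windows→Siding = 5+9+2+6 = 22 ⇒ 22 weeks.

22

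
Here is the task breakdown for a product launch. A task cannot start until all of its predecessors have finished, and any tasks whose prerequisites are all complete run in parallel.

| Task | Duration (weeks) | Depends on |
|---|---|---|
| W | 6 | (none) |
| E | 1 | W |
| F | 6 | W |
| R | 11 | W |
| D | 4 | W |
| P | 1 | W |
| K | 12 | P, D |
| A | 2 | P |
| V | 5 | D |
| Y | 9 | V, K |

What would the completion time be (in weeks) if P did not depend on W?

31

Original critical path: W→D→K→Y = 6+4+12+9 = 31 ⇒ 31 weeks.
Without W→P, P's earliest start moves from 6 to 0.
New critical path: W→D→K→Y = 6+4+12+9 = 31 ⇒ 31 weeks.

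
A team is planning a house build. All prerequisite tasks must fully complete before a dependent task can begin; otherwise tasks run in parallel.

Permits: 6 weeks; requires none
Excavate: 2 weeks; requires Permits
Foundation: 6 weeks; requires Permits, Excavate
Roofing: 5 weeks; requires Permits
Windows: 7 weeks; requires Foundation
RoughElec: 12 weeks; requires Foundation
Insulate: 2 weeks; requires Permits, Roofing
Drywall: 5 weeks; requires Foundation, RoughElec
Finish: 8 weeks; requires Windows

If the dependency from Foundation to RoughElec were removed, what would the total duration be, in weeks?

29

Before: longest chain Permits→Excavate→Foundation→RoughElec→Drywall = 6+2+6+12+5 = 31, finish 31.
Without Foundation→RoughElec, RoughElec's earliest start moves from 14 to 0.
New critical path: Permits→Excavate→Foundation→Windows→Finish = 6+2+6+7+8 = 29 ⇒ 29 weeks.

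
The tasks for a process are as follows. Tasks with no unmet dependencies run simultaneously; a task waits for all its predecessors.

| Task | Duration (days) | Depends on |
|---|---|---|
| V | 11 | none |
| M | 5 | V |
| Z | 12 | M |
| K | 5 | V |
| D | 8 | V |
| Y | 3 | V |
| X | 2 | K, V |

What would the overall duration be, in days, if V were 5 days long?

Baseline: V→M→Z = 11+5+12 = 28 → 28 days.
V lies on that path, so at 5 days the path becomes 22 days.
That remains the longest chain; total 22 days.

22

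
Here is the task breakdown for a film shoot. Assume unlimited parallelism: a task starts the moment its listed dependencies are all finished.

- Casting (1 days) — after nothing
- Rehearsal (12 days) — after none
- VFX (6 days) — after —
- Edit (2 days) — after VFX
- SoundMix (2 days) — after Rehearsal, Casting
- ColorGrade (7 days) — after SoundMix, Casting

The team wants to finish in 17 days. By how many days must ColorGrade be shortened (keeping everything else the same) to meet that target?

Current finish: 21 days; target: 17.
ColorGrade is on every critical path, so each day cut from ColorGrade cuts the finish by one (this holds down to a finish of 15).
Need 21 − 17 = 4 days off ColorGrade → ColorGrade becomes 3 days, finish becomes 17.

4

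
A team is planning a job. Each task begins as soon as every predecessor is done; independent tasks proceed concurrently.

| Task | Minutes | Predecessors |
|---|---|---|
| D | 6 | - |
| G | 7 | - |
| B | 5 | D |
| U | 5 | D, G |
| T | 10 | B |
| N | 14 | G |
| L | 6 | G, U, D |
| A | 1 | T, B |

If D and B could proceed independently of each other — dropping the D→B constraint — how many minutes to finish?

Before: longest chain D→B→T→A = 6+5+10+1 = 22, finish 22.
Without D→B, B's earliest start moves from 6 to 0.
The longest chain is now G→N = 7+14 = 21, so the job takes 21 minutes.

21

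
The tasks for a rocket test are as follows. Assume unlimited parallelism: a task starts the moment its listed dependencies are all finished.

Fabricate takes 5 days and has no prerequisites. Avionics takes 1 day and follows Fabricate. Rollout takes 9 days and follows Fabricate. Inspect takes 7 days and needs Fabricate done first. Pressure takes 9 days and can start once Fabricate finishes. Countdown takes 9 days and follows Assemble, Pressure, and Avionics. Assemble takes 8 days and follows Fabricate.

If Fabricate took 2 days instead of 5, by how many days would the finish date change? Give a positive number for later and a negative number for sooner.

Baseline: Fabricate→Pressure→Countdown = 5+9+9 = 23 → 23 days.
Since Fabricate is critical, the -3 change carries straight to that chain (now 20 days).
That remains the longest chain; total 20 days.
Change in finish: 20 − 23 = -3 days.

-3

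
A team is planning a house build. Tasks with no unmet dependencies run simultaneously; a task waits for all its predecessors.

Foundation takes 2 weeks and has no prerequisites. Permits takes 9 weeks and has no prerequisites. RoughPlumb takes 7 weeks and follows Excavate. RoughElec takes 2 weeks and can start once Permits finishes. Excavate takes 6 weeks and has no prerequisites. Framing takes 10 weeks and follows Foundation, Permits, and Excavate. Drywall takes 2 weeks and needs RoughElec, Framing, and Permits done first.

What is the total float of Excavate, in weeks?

Permits→Framing→Drywall = 9+10+2 = 21 sets the makespan at 21 weeks.
Longest path through Excavate: 18 weeks (earliest finish 6, latest finish 9).
So Excavate can slip 9 − 6 = 3 weeks.

3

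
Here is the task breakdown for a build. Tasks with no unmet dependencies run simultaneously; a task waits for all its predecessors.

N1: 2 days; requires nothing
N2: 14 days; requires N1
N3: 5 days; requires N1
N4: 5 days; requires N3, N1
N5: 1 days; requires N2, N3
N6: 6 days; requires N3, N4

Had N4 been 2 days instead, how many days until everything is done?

Baseline: N1→N3→N4→N6 = 2+5+5+6 = 18 → 18 days.
Since N4 is critical, the -3 change carries straight to that chain (now 15 days).
The binding chain switches to N1→N2→N5 = 2+14+1 = 17; finish 17 days.

17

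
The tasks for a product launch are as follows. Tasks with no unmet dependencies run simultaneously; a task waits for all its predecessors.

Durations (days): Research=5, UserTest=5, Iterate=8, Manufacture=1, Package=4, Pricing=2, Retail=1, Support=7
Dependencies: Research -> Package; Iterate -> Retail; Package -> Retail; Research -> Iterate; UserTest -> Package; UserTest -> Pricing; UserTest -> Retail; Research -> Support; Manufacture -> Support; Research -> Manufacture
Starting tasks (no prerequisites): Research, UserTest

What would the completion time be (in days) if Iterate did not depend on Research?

13

With the dependency in place, Research→Iterate→Retail = 5+8+1 = 14 sets the finish at 14 days.
Without Research→Iterate, Iterate's earliest start moves from 5 to 0.
After: Research→Manufacture→Support = 5+1+7 = 13 → 13 days.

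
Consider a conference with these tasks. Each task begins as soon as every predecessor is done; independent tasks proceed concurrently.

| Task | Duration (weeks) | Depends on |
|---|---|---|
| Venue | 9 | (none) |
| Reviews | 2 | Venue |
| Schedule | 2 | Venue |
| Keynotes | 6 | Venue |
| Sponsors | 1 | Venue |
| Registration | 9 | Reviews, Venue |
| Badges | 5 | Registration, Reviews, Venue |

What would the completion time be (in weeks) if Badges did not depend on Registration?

20

Original critical path: Venue→Reviews→Registration→Badges = 9+2+9+5 = 25 ⇒ 25 weeks.
Without Registration→Badges, Badges's earliest start moves from 20 to 11.
The longest chain is now Venue→Reviews→Registration = 9+2+9 = 20, so the schedule takes 20 weeks.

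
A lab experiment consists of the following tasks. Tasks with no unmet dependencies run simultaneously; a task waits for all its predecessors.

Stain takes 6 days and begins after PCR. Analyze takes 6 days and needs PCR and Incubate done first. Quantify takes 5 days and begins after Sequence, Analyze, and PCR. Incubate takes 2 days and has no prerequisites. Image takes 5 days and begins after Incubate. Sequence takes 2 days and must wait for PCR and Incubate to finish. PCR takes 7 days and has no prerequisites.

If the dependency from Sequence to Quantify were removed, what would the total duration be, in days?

With the dependency in place, PCR→Analyze→Quantify = 7+6+5 = 18 sets the finish at 18 days.
Dropping Sequence→Quantify doesn't change Quantify's earliest start (13); another predecessor still binds.
The longest chain is now PCR→Analyze→Quantify = 7+6+5 = 18, so the lab experiment takes 18 days.

18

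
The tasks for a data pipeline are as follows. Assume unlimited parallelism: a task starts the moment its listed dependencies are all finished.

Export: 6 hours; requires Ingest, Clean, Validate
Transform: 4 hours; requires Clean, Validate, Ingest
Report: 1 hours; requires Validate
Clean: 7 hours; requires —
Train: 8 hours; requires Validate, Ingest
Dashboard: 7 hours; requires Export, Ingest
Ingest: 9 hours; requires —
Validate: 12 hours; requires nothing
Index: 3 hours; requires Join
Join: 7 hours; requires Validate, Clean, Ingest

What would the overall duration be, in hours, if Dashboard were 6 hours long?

Actual critical path: Validate→Export→Dashboard = 12+6+7 = 25 ⇒ 25 hours.
Since Dashboard is critical, the -1 change carries straight to that chain (now 24 hours).
No other chain overtakes it, so the finish is 24 hours.

24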